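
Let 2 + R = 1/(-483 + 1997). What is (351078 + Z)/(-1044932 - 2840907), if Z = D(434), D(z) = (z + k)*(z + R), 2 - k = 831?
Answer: -273182737/5883160246 ≈ -0.046435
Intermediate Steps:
R = -3027/1514 (R = -2 + 1/(-483 + 1997) = -2 + 1/1514 = -3027/1514 ≈ -1.9993)
k = -829 (k = 2 - 1*831 = 2 - 831 = -829)
D(z) = (-829 + z)*(-3027/1514 + z) (D(z) = (z - 829)*(z - 3027/1514) = (-829 + z)*(-3027/1514 + z))
Z = -258349355/1514 (Z = 2509383/1514 + 434**2 - 1258133/1514*434 = 2509383/1514 + 188356 - 273014861/757 = -258349355/1514 ≈ -1.7064e+5)
(351078 + Z)/(-1044932 - 2840907) = (351078 - 258349355/1514)/(-1044932 - 2840907) = (273182737/1514)/(-3885839) = (273182737/1514)*(-1/3885839) = -273182737/5883160246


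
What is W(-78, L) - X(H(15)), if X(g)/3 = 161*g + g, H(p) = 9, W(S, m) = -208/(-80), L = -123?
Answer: -21857/5 ≈ -4371.4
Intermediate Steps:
W(S, m) = 13/5 (W(S, m) = -208*(-1/80) = 13/5)
X(g) = 486*g (X(g) = 3*(161*g + g) = 3*(162*g) = 486*g)
W(-78, L) - X(H(15)) = 13/5 - 486*9 = 13/5 - 1*4374 = 13/5 - 4374 = -21857/5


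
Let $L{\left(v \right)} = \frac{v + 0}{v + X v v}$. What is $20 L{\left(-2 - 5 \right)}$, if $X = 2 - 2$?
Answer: $20$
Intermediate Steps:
$X = 0$ ($X = 2 - 2 = 0$)
$L{\left(v \right)} = 1$ ($L{\left(v \right)} = \frac{v + 0}{v + 0 v v} = \frac{v}{v + 0 v} = \frac{v}{v + 0} = \frac{v}{v} = 1$)
$20 L{\left(-2 - 5 \right)} = 20 \cdot 1 = 20$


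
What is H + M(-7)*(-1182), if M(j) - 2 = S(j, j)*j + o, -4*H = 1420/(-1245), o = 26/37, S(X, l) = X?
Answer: -563027707/9213 ≈ -61112.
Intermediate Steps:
o = 26/37 (o = 26*(1/37) = 26/37 ≈ 0.70270)
H = 71/249 (H = -355/(-1245) = -355*(-1)/1245 = -¼*(-284/249) = 71/249 ≈ 0.28514)
M(j) = 100/37 + j² (M(j) = 2 + (j*j + 26/37) = 2 + (j² + 26/37) = 2 + (26/37 + j²) = 100/37 + j²)
H + M(-7)*(-1182) = 71/249 + (100/37 + (-7)²)*(-1182) = 71/249 + (100/37 + 49)*(-1182) = 71/249 + (1913/37)*(-1182) = 71/249 - 2261166/37 = -563027707/9213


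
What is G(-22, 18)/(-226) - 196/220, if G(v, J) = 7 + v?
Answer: -10249/12430 ≈ -0.82454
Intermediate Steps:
G(-22, 18)/(-226) - 196/220 = (7 - 22)/(-226) - 196/220 = -15*(-1/226) - 196*1/220 = 15/226 - 49/55 = -10249/12430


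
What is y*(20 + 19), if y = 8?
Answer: 312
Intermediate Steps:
y*(20 + 19) = 8*(20 + 19) = 8*39 = 312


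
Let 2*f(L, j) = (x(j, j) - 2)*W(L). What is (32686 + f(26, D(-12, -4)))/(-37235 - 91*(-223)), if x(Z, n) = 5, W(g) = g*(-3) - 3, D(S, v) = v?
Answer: -65129/33884 ≈ -1.9221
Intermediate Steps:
W(g) = -3 - 3*g (W(g) = -3*g - 3 = -3 - 3*g)
f(L, j) = -9/2 - 9*L/2 (f(L, j) = ((5 - 2)*(-3 - 3*L))/2 = (3*(-3 - 3*L))/2 = (-9 - 9*L)/2 = -9/2 - 9*L/2)
(32686 + f(26, D(-12, -4)))/(-37235 - 91*(-223)) = (32686 + (-9/2 - 9/2*26))/(-37235 - 91*(-223)) = (32686 + (-9/2 - 117))/(-37235 + 20293) = (32686 - 243/2)/(-16942) = (65129/2)*(-1/16942) = -65129/33884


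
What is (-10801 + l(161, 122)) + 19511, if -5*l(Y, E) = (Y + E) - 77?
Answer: 43344/5 ≈ 8668.8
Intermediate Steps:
l(Y, E) = 77/5 - E/5 - Y/5 (l(Y, E) = -((Y + E) - 77)/5 = -((E + Y) - 77)/5 = -(-77 + E + Y)/5 = 77/5 - E/5 - Y/5)
(-10801 + l(161, 122)) + 19511 = (-10801 + (77/5 - ⅕*122 - ⅕*161)) + 19511 = (-10801 + (77/5 - 122/5 - 161/5)) + 19511 = (-10801 - 206/5) + 19511 = -54211/5 + 19511 = 43344/5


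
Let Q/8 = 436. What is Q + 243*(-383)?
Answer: -89581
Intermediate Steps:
Q = 3488 (Q = 8*436 = 3488)
Q + 243*(-383) = 3488 + 243*(-383) = 3488 - 93069 = -89581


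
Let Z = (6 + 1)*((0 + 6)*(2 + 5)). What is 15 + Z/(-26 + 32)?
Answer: 64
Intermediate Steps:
Z = 294 (Z = 7*(6*7) = 7*42 = 294)
15 + Z/(-26 + 32) = 15 + 294/(-26 + 32) = 15 + 294/6 = 15 + (1/6)*294 = 15 + 49 = 64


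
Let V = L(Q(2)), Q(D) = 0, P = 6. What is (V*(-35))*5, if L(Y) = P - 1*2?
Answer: -700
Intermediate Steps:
L(Y) = 4 (L(Y) = 6 - 1*2 = 6 - 2 = 4)
V = 4
(V*(-35))*5 = (4*(-35))*5 = -140*5 = -700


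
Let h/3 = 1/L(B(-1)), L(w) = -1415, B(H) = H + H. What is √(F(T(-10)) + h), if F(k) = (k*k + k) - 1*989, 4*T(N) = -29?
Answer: I*√30231663195/5660 ≈ 30.72*I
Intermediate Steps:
B(H) = 2*H
T(N) = -29/4 (T(N) = (¼)*(-29) = -29/4)
F(k) = -989 + k + k² (F(k) = (k² + k) - 989 = (k + k²) - 989 = -989 + k + k²)
h = -3/1415 (h = 3/(-1415) = 3*(-1/1415) = -3/1415 ≈ -0.0021201)
√(F(T(-10)) + h) = √((-989 - 29/4 + (-29/4)²) - 3/1415) = √((-989 - 29/4 + 841/16) - 3/1415) = √(-15099/16 - 3/1415) = √(-21365133/22640) = I*√30231663195/5660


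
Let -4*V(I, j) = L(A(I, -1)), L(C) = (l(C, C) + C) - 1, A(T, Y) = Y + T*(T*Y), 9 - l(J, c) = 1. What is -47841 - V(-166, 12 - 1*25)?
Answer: -109457/2 ≈ -54729.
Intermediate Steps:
l(J, c) = 8 (l(J, c) = 9 - 1*1 = 9 - 1 = 8)
A(T, Y) = Y + Y*T**2
L(C) = 7 + C (L(C) = (8 + C) - 1 = 7 + C)
V(I, j) = -3/2 + I**2/4 (V(I, j) = -(7 - (1 + I**2))/4 = -(7 + (-1 - I**2))/4 = -(6 - I**2)/4 = -3/2 + I**2/4)
-47841 - V(-166, 12 - 1*25) = -47841 - (-3/2 + (1/4)*(-166)**2) = -47841 - (-3/2 + (1/4)*27556) = -47841 - (-3/2 + 6889) = -47841 - 1*13775/2 = -47841 - 13775/2 = -109457/2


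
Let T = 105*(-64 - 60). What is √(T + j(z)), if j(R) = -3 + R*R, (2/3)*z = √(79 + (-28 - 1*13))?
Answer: 15*I*√230/2 ≈ 113.74*I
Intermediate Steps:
T = -13020 (T = 105*(-124) = -13020)
z = 3*√38/2 (z = 3*√(79 + (-28 - 1*13))/2 = 3*√(79 + (-28 - 13))/2 = 3*√(79 - 41)/2 = 3*√38/2 ≈ 9.2466)
j(R) = -3 + R²
√(T + j(z)) = √(-13020 + (-3 + (3*√38/2)²)) = √(-13020 + (-3 + 171/2)) = √(-13020 + 165/2) = √(-25875/2) = 15*I*√230/2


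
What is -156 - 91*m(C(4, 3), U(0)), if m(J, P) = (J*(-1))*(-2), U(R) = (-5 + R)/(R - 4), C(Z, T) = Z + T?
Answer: -1430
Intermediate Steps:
C(Z, T) = T + Z
U(R) = (-5 + R)/(-4 + R)
m(J, P) = 2*J (m(J, P) = -J*(-2) = 2*J)
-156 - 91*m(C(4, 3), U(0)) = -156 - 182*(3 + 4) = -156 - 182*7 = -156 - 91*14 = -156 - 1274 = -1430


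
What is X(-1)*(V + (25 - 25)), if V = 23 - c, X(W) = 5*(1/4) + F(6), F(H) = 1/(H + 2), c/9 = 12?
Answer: -935/8 ≈ -116.88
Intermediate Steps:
c = 108 (c = 9*12 = 108)
F(H) = 1/(2 + H)
X(W) = 11/8 (X(W) = 5*(1/4) + 1/(2 + 6) = 5*(1*(1/4)) + 1/8 = 5*(1/4) + 1/8 = 5/4 + 1/8 = 11/8)
V = -85 (V = 23 - 1*108 = 23 - 108 = -85)
X(-1)*(V + (25 - 25)) = 11*(-85 + (25 - 25))/8 = 11*(-85 + 0)/8 = (11/8)*(-85) = -935/8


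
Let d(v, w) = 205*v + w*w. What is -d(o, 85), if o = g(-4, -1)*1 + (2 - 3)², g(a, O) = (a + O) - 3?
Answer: -5790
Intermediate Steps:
g(a, O) = -3 + O + a (g(a, O) = (O + a) - 3 = -3 + O + a)
o = -7 (o = (-3 - 1 - 4)*1 + (2 - 3)² = -8*1 + (-1)² = -8 + 1 = -7)
d(v, w) = w² + 205*v (d(v, w) = 205*v + w² = w² + 205*v)
-d(o, 85) = -(85² + 205*(-7)) = -(7225 - 1435) = -1*5790 = -5790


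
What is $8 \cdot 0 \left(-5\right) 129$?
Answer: $0$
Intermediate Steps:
$8 \cdot 0 \left(-5\right) 129 = 0 \left(-5\right) 129 = 0 \cdot 129 = 0$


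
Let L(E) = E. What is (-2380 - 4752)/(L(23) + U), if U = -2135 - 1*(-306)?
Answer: 3566/903 ≈ 3.9491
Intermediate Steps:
U = -1829 (U = -2135 + 306 = -1829)
(-2380 - 4752)/(L(23) + U) = (-2380 - 4752)/(23 - 1829) = -7132/(-1806) = -7132*(-1/1806) = 3566/903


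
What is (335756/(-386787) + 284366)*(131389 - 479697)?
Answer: -38309956758304088/386787 ≈ -9.9047e+10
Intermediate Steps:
(335756/(-386787) + 284366)*(131389 - 479697) = (335756*(-1/386787) + 284366)*(-348308) = (-335756/386787 + 284366)*(-348308) = (109988736286/386787)*(-348308) = -38309956758304088/386787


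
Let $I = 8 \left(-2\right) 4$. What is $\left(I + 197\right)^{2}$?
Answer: $17689$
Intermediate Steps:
$I = -64$ ($I = \left(-16\right) 4 = -64$)
$\left(I + 197\right)^{2} = \left(-64 + 197\right)^{2} = 133^{2} = 17689$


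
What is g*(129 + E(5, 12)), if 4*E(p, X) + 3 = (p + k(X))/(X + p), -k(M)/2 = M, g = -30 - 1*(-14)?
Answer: -34808/17 ≈ -2047.5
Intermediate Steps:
g = -16 (g = -30 + 14 = -16)
k(M) = -2*M
E(p, X) = -¾ + (p - 2*X)/(4*(X + p)) (E(p, X) = -¾ + ((p - 2*X)/(X + p))/4 = -¾ + (p - 2*X)/(4*(X + p)))
g*(129 + E(5, 12)) = -16*(129 + (-5/4*12 - ½*5)/(12 + 5)) = -16*(129 + (-15 - 5/2)/17) = -16*(129 + (1/17)*(-35/2)) = -16*(129 - 35/34) = -16*4351/34 = -34808/17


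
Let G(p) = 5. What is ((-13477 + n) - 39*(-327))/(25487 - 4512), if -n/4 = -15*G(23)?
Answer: -424/20975 ≈ -0.020215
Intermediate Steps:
n = 300 (n = -(-60)*5 = -4*(-75) = 300)
((-13477 + n) - 39*(-327))/(25487 - 4512) = ((-13477 + 300) - 39*(-327))/(25487 - 4512) = (-13177 + 12753)/20975 = -424*1/20975 = -424/20975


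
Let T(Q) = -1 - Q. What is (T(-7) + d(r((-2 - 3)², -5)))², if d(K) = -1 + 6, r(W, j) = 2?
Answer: 121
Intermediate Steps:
d(K) = 5
(T(-7) + d(r((-2 - 3)², -5)))² = ((-1 - 1*(-7)) + 5)² = ((-1 + 7) + 5)² = (6 + 5)² = 11² = 121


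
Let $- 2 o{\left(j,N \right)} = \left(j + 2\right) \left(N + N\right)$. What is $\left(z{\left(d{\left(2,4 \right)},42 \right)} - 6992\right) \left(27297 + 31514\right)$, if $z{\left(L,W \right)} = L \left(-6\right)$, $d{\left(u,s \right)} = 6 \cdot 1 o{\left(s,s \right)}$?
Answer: $-360393808$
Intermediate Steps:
$o{\left(j,N \right)} = - N \left(2 + j\right)$ ($o{\left(j,N \right)} = - \frac{\left(j + 2\right) \left(N + N\right)}{2} = - \frac{\left(2 + j\right) 2 N}{2} = - \frac{2 N \left(2 + j\right)}{2} = - N \left(2 + j\right)$)
$d{\left(u,s \right)} = - 6 s \left(2 + s\right)$ ($d{\left(u,s \right)} = 6 \cdot 1 \left(- s \left(2 + s\right)\right) = 6 \left(- s \left(2 + s\right)\right) = - 6 s \left(2 + s\right)$)
$z{\left(L,W \right)} = - 6 L$
$\left(z{\left(d{\left(2,4 \right)},42 \right)} - 6992\right) \left(27297 + 31514\right) = \left(- 6 \left(\left(-6\right) 4 \left(2 + 4\right)\right) - 6992\right) \left(27297 + 31514\right) = \left(- 6 \left(\left(-6\right) 4 \cdot 6\right) - 6992\right) 58811 = \left(\left(-6\right) \left(-144\right) - 6992\right) 58811 = \left(864 - 6992\right) 58811 = \left(-6128\right) 58811 = -360393808$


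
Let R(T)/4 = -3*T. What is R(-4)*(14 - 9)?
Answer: 240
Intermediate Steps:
R(T) = -12*T (R(T) = 4*(-3*T) = -12*T)
R(-4)*(14 - 9) = (-12*(-4))*(14 - 9) = 48*5 = 240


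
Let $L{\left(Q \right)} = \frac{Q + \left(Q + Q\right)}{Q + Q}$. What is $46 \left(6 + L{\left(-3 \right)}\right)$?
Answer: $345$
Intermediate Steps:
$L{\left(Q \right)} = \frac{3}{2}$ ($L{\left(Q \right)} = \frac{Q + 2 Q}{2 Q} = 3 Q \frac{1}{2 Q} = \frac{3}{2}$)
$46 \left(6 + L{\left(-3 \right)}\right) = 46 \left(6 + \frac{3}{2}\right) = 46 \cdot \frac{15}{2} = 345$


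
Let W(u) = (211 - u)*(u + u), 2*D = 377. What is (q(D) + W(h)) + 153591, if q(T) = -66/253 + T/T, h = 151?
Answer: 3949370/23 ≈ 1.7171e+5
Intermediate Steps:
D = 377/2 (D = (½)*377 = 377/2 ≈ 188.50)
q(T) = 17/23 (q(T) = -66*1/253 + 1 = -6/23 + 1 = 17/23)
W(u) = 2*u*(211 - u) (W(u) = (211 - u)*(2*u) = 2*u*(211 - u))
(q(D) + W(h)) + 153591 = (17/23 + 2*151*(211 - 1*151)) + 153591 = (17/23 + 2*151*(211 - 151)) + 153591 = (17/23 + 2*151*60) + 153591 = (17/23 + 18120) + 153591 = 416777/23 + 153591 = 3949370/23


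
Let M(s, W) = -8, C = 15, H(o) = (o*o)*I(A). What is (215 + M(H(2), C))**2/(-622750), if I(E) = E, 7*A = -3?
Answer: -42849/622750 ≈ -0.068806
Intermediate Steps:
A = -3/7 (A = (1/7)*(-3) = -3/7 ≈ -0.42857)
H(o) = -3*o**2/7 (H(o) = (o*o)*(-3/7) = o**2*(-3/7) = -3*o**2/7)
(215 + M(H(2), C))**2/(-622750) = (215 - 8)**2/(-622750) = 207**2*(-1/622750) = 42849*(-1/622750) = -42849/622750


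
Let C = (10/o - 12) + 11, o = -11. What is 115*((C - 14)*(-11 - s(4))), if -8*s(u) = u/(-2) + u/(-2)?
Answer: 462875/22 ≈ 21040.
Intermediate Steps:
s(u) = u/8 (s(u) = -(u/(-2) + u/(-2))/8 = -(u*(-½) + u*(-½))/8 = -(-u/2 - u/2)/8 = -(-1)*u/8 = u/8)
C = -21/11 (C = (10/(-11) - 12) + 11 = (10*(-1/11) - 12) + 11 = (-10/11 - 12) + 11 = -142/11 + 11 = -21/11 ≈ -1.9091)
115*((C - 14)*(-11 - s(4))) = 115*((-21/11 - 14)*(-11 - 4/8)) = 115*(-175*(-11 - 1*½)/11) = 115*(-175*(-11 - ½)/11) = 115*(-175/11*(-23/2)) = 115*(4025/22) = 462875/22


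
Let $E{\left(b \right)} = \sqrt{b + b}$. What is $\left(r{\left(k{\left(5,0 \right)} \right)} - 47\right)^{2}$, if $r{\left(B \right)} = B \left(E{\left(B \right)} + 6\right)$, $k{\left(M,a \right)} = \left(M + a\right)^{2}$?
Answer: $41859 + 25750 \sqrt{2} \approx 78275.0$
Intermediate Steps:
$E{\left(b \right)} = \sqrt{2} \sqrt{b}$ ($E{\left(b \right)} = \sqrt{2 b} = \sqrt{2} \sqrt{b}$)
$r{\left(B \right)} = B \left(6 + \sqrt{2} \sqrt{B}\right)$ ($r{\left(B \right)} = B \left(\sqrt{2} \sqrt{B} + 6\right) = B \left(6 + \sqrt{2} \sqrt{B}\right)$)
$\left(r{\left(k{\left(5,0 \right)} \right)} - 47\right)^{2} = \left(\left(5 + 0\right)^{2} \left(6 + \sqrt{2} \sqrt{\left(5 + 0\right)^{2}}\right) - 47\right)^{2} = \left(5^{2} \left(6 + \sqrt{2} \sqrt{5^{2}}\right) - 47\right)^{2} = \left(25 \left(6 + \sqrt{2} \sqrt{25}\right) - 47\right)^{2} = \left(25 \left(6 + \sqrt{2} \cdot 5\right) - 47\right)^{2} = \left(25 \left(6 + 5 \sqrt{2}\right) - 47\right)^{2} = \left(\left(150 + 125 \sqrt{2}\right) - 47\right)^{2} = \left(103 + 125 \sqrt{2}\right)^{2}$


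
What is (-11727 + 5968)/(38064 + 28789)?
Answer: -5759/66853 ≈ -0.086144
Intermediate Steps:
(-11727 + 5968)/(38064 + 28789) = -5759/66853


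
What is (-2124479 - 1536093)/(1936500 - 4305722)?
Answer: 1830286/1184611 ≈ 1.5451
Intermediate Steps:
(-2124479 - 1536093)/(1936500 - 4305722) = -3660572/(-2369222) = -3660572*(-1/2369222) = 1830286/1184611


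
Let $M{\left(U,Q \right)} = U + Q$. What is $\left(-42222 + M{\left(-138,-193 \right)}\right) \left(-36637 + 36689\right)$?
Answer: $-2212756$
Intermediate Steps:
$M{\left(U,Q \right)} = Q + U$
$\left(-42222 + M{\left(-138,-193 \right)}\right) \left(-36637 + 36689\right) = \left(-42222 - 331\right) \left(-36637 + 36689\right) = \left(-42222 - 331\right) 52 = \left(-42553\right) 52 = -2212756$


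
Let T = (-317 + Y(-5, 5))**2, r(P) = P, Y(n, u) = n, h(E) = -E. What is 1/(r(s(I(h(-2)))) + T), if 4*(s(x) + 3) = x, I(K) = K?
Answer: 2/207363 ≈ 9.6449e-6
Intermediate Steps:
s(x) = -3 + x/4
T = 103684 (T = (-317 - 5)**2 = (-322)**2 = 103684)
1/(r(s(I(h(-2)))) + T) = 1/((-3 + (-1*(-2))/4) + 103684) = 1/((-3 + (1/4)*2) + 103684) = 1/((-3 + 1/2) + 103684) = 1/(-5/2 + 103684) = 1/(207363/2) = 2/207363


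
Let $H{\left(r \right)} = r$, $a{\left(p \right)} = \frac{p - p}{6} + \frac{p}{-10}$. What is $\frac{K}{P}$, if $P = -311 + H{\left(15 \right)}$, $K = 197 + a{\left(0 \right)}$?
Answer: $- \frac{197}{296} \approx -0.66554$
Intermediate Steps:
$a{\left(p \right)} = - \frac{p}{10}$ ($a{\left(p \right)} = 0 \cdot \frac{1}{6} + p \left(- \frac{1}{10}\right) = 0 - \frac{p}{10} = - \frac{p}{10}$)
$K = 197$ ($K = 197 - 0 = 197 + 0 = 197$)
$P = -296$ ($P = -311 + 15 = -296$)
$\frac{K}{P} = \frac{197}{-296} = 197 \left(- \frac{1}{296}\right) = - \frac{197}{296}$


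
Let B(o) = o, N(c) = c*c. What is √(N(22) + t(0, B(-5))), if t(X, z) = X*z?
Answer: 22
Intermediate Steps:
N(c) = c²
√(N(22) + t(0, B(-5))) = √(22² + 0*(-5)) = √(484 + 0) = √484 = 22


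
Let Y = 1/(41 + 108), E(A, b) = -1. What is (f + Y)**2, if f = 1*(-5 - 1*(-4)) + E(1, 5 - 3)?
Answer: 88209/22201 ≈ 3.9732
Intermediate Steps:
f = -2 (f = 1*(-5 - 1*(-4)) - 1 = 1*(-5 + 4) - 1 = 1*(-1) - 1 = -1 - 1 = -2)
Y = 1/149 ≈ 0.0067114
(f + Y)**2 = (-2 + 1/149)**2 = (-297/149)**2 = 88209/22201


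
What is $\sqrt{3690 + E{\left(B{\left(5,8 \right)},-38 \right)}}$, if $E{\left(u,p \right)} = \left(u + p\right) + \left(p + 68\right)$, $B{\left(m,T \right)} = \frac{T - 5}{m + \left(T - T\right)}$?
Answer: $\frac{\sqrt{92065}}{5} \approx 60.684$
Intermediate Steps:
$B{\left(m,T \right)} = \frac{-5 + T}{m}$ ($B{\left(m,T \right)} = \frac{-5 + T}{m + 0} = \frac{-5 + T}{m}$)
$E{\left(u,p \right)} = 68 + u + 2 p$ ($E{\left(u,p \right)} = \left(p + u\right) + \left(68 + p\right) = 68 + u + 2 p$)
$\sqrt{3690 + E{\left(B{\left(5,8 \right)},-38 \right)}} = \sqrt{3690 + \left(68 + \frac{-5 + 8}{5} + 2 \left(-38\right)\right)} = \sqrt{3690 + \left(68 + \frac{1}{5} \cdot 3 - 76\right)} = \sqrt{3690 + \left(68 + \frac{3}{5} - 76\right)} = \sqrt{3690 - \frac{37}{5}} = \sqrt{\frac{18413}{5}} = \frac{\sqrt{92065}}{5}$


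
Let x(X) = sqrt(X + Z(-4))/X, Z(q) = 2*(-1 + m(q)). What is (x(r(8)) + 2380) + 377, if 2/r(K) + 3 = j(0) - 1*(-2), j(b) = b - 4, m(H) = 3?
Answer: 2757 - 3*sqrt(10)/2 ≈ 2752.3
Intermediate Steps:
Z(q) = 4 (Z(q) = 2*(-1 + 3) = 2*2 = 4)
j(b) = -4 + b
r(K) = -2/5 (r(K) = 2/(-3 + ((-4 + 0) - 1*(-2))) = 2/(-3 + (-4 + 2)) = 2/(-3 - 2) = 2/(-5) = 2*(-1/5) = -2/5)
x(X) = sqrt(4 + X)/X (x(X) = sqrt(X + 4)/X = sqrt(4 + X)/X)
(x(r(8)) + 2380) + 377 = (sqrt(4 - 2/5)/(-2/5) + 2380) + 377 = (-3*sqrt(10)/2 + 2380) + 377 = (2380 - 3*sqrt(10)/2) + 377 = 2757 - 3*sqrt(10)/2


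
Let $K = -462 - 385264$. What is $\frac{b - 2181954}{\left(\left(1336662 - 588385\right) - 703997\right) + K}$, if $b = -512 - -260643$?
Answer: $\frac{1921823}{341446} \approx 5.6285$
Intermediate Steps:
$b = 260131$ ($b = -512 + 260643 = 260131$)
$K = -385726$ ($K = -462 - 385264 = -385726$)
$\frac{b - 2181954}{\left(\left(1336662 - 588385\right) - 703997\right) + K} = \frac{260131 - 2181954}{\left(\left(1336662 - 588385\right) - 703997\right) - 385726} = - \frac{1921823}{\left(748277 - 703997\right) - 385726} = - \frac{1921823}{44280 - 385726} = - \frac{1921823}{-341446} = \left(-1921823\right) \left(- \frac{1}{341446}\right) = \frac{1921823}{341446}$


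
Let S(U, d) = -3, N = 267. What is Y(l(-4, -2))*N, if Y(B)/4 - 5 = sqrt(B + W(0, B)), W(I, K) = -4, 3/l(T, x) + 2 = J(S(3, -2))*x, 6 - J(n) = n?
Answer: 5340 + 534*I*sqrt(415)/5 ≈ 5340.0 + 2175.7*I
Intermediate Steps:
J(n) = 6 - n
l(T, x) = 3/(-2 + 9*x) (l(T, x) = 3/(-2 + (6 - 1*(-3))*x) = 3/(-2 + (6 + 3)*x) = 3/(-2 + 9*x))
Y(B) = 20 + 4*sqrt(-4 + B) (Y(B) = 20 + 4*sqrt(B - 4) = 20 + 4*sqrt(-4 + B))
Y(l(-4, -2))*N = (20 + 4*sqrt(-4 + 3/(-2 + 9*(-2))))*267 = (20 + 4*sqrt(-4 + 3/(-2 - 18)))*267 = (20 + 4*sqrt(-4 + 3/(-20)))*267 = (20 + 4*sqrt(-4 + 3*(-1/20)))*267 = (20 + 4*sqrt(-4 - 3/20))*267 = (20 + 4*sqrt(-83/20))*267 = (20 + 4*(I*sqrt(415)/10))*267 = (20 + 2*I*sqrt(415)/5)*267 = 5340 + 534*I*sqrt(415)/5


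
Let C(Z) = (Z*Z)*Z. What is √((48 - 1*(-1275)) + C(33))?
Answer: 18*√115 ≈ 193.03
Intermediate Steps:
C(Z) = Z³ (C(Z) = Z²*Z = Z³)
√((48 - 1*(-1275)) + C(33)) = √((48 - 1*(-1275)) + 33³) = √((48 + 1275) + 35937) = √(1323 + 35937) = √37260 = 18*√115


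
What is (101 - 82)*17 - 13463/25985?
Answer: 8379692/25985 ≈ 322.48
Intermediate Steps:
(101 - 82)*17 - 13463/25985 = 19*17 - 13463*1/25985 = 323 - 13463/25985 = 8379692/25985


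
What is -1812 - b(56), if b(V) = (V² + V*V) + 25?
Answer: -8109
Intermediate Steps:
b(V) = 25 + 2*V² (b(V) = (V² + V²) + 25 = 2*V² + 25 = 25 + 2*V²)
-1812 - b(56) = -1812 - (25 + 2*56²) = -1812 - (25 + 2*3136) = -1812 - (25 + 6272) = -1812 - 1*6297 = -1812 - 6297 = -8109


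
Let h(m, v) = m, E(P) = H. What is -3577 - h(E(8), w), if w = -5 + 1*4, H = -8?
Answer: -3569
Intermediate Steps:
E(P) = -8
w = -1 (w = -5 + 4 = -1)
-3577 - h(E(8), w) = -3577 - 1*(-8) = -3577 + 8 = -3569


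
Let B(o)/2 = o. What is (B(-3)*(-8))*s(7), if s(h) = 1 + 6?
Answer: 336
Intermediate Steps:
s(h) = 7
B(o) = 2*o
(B(-3)*(-8))*s(7) = ((2*(-3))*(-8))*7 = -6*(-8)*7 = 48*7 = 336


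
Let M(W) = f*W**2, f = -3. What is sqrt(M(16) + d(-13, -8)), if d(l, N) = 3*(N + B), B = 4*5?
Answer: 2*I*sqrt(183) ≈ 27.056*I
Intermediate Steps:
B = 20
M(W) = -3*W**2
d(l, N) = 60 + 3*N (d(l, N) = 3*(N + 20) = 3*(20 + N) = 60 + 3*N)
sqrt(M(16) + d(-13, -8)) = sqrt(-3*16**2 + (60 + 3*(-8))) = sqrt(-3*256 + (60 - 24)) = sqrt(-768 + 36) = sqrt(-732) = 2*I*sqrt(183)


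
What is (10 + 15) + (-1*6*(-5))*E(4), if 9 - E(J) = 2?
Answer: 235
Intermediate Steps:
E(J) = 7 (E(J) = 9 - 1*2 = 9 - 2 = 7)
(10 + 15) + (-1*6*(-5))*E(4) = (10 + 15) + (-1*6*(-5))*7 = 25 - 6*(-5)*7 = 25 + 30*7 = 25 + 210 = 235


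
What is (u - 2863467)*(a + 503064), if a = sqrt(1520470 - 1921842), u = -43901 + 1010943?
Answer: -954023146200 - 3792850*I*sqrt(100343) ≈ -9.5402e+11 - 1.2015e+9*I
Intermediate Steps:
u = 967042
a = 2*I*sqrt(100343) (a = sqrt(-401372) = 2*I*sqrt(100343) ≈ 633.54*I)
(u - 2863467)*(a + 503064) = (967042 - 2863467)*(2*I*sqrt(100343) + 503064) = -1896425*(503064 + 2*I*sqrt(100343)) = -954023146200 - 3792850*I*sqrt(100343)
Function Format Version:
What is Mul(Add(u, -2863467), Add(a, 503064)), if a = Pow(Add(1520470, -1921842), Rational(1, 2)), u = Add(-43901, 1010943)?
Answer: Add(-954023146200, Mul(-3792850, I, Pow(100343, Rational(1, 2)))) ≈ Add(-9.5402e+11, Mul(-1.2015e+9, I))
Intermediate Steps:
u = 967042
a = Mul(2, I, Pow(100343, Rational(1, 2))) (a = Pow(-401372, Rational(1, 2)) = Mul(2, I, Pow(100343, Rational(1, 2))) ≈ Mul(633.54, I))
Mul(Add(u, -2863467), Add(a, 503064)) = Mul(Add(967042, -2863467), Add(Mul(2, I, Pow(100343, Rational(1, 2))), 503064)) = Mul(-1896425, Add(503064, Mul(2, I, Pow(100343, Rational(1, 2))))) = Add(-954023146200, Mul(-3792850, I, Pow(100343, Rational(1, 2))))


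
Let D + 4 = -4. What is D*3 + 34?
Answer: 10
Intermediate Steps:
D = -8 (D = -4 - 4 = -8)
D*3 + 34 = -8*3 + 34 = -24 + 34 = 10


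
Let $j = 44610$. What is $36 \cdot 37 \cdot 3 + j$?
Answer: $48606$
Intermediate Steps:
$36 \cdot 37 \cdot 3 + j = 36 \cdot 37 \cdot 3 + 44610 = 1332 \cdot 3 + 44610 = 3996 + 44610 = 48606$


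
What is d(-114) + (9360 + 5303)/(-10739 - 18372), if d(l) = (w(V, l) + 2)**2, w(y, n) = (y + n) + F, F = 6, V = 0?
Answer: 7606431/677 ≈ 11236.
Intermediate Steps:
w(y, n) = 6 + n + y (w(y, n) = (y + n) + 6 = (n + y) + 6 = 6 + n + y)
d(l) = (8 + l)**2 (d(l) = ((6 + l + 0) + 2)**2 = ((6 + l) + 2)**2 = (8 + l)**2)
d(-114) + (9360 + 5303)/(-10739 - 18372) = (8 - 114)**2 + (9360 + 5303)/(-10739 - 18372) = (-106)**2 + 14663/(-29111) = 11236 + 14663*(-1/29111) = 11236 - 341/677 = 7606431/677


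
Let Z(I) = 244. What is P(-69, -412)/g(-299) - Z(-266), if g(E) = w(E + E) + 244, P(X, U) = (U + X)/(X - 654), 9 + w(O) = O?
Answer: -64038037/262449 ≈ -244.00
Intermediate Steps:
w(O) = -9 + O
P(X, U) = (U + X)/(-654 + X)
g(E) = 235 + 2*E (g(E) = (-9 + (E + E)) + 244 = (-9 + 2*E) + 244 = 235 + 2*E)
P(-69, -412)/g(-299) - Z(-266) = ((-412 - 69)/(-654 - 69))/(235 + 2*(-299)) - 1*244 = (-481/(-723))/(235 - 598) - 244 = -1/723*(-481)/(-363) - 244 = (481/723)*(-1/363) - 244 = -481/262449 - 244 = -64038037/262449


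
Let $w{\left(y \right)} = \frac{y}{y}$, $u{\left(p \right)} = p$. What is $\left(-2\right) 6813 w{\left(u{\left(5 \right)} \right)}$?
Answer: $-13626$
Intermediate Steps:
$w{\left(y \right)} = 1$
$\left(-2\right) 6813 w{\left(u{\left(5 \right)} \right)} = \left(-2\right) 6813 \cdot 1 = \left(-13626\right) 1 = -13626$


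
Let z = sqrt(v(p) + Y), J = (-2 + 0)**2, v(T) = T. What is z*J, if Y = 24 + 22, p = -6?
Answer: 8*sqrt(10) ≈ 25.298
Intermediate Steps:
Y = 46
J = 4 (J = (-2)**2 = 4)
z = 2*sqrt(10) (z = sqrt(-6 + 46) = sqrt(40) = 2*sqrt(10) ≈ 6.3246)
z*J = (2*sqrt(10))*4 = 8*sqrt(10)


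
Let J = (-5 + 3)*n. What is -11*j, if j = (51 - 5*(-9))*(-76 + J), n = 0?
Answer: 80256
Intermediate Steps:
J = 0 (J = (-5 + 3)*0 = -2*0 = 0)
j = -7296 (j = (51 - 5*(-9))*(-76 + 0) = (51 + 45)*(-76) = 96*(-76) = -7296)
-11*j = -11*(-7296) = 80256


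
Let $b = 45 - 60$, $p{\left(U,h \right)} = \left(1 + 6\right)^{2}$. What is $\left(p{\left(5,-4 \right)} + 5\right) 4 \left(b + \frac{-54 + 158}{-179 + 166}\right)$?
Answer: $-4968$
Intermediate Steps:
$p{\left(U,h \right)} = 49$ ($p{\left(U,h \right)} = 7^{2} = 49$)
$b = -15$
$\left(p{\left(5,-4 \right)} + 5\right) 4 \left(b + \frac{-54 + 158}{-179 + 166}\right) = \left(49 + 5\right) 4 \left(-15 + \frac{-54 + 158}{-179 + 166}\right) = 54 \cdot 4 \left(-15 + \frac{104}{-13}\right) = 216 \left(-15 + 104 \left(- \frac{1}{13}\right)\right) = 216 \left(-15 - 8\right) = 216 \left(-23\right) = -4968$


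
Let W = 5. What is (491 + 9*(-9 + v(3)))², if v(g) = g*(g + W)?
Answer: 391876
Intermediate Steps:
v(g) = g*(5 + g) (v(g) = g*(g + 5) = g*(5 + g))
(491 + 9*(-9 + v(3)))² = (491 + 9*(-9 + 3*(5 + 3)))² = (491 + 9*(-9 + 3*8))² = (491 + 9*(-9 + 24))² = (491 + 9*15)² = (491 + 135)² = 626² = 391876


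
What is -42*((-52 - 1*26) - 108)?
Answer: 7812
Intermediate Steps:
-42*((-52 - 1*26) - 108) = -42*((-52 - 26) - 108) = -42*(-78 - 108) = -42*(-186) = 7812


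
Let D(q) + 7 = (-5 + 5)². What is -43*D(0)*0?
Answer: 0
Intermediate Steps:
D(q) = -7 (D(q) = -7 + (-5 + 5)² = -7 + 0² = -7 + 0 = -7)
-43*D(0)*0 = -43*(-7)*0 = 301*0 = 0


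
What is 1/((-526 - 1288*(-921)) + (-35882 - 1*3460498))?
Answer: -1/2310658 ≈ -4.3278e-7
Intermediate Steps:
1/((-526 - 1288*(-921)) + (-35882 - 1*3460498)) = 1/((-526 + 1186248) + (-35882 - 3460498)) = 1/(1185722 - 3496380) = 1/(-2310658) = -1/2310658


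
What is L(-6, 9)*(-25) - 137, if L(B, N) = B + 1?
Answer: -12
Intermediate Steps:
L(B, N) = 1 + B
L(-6, 9)*(-25) - 137 = (1 - 6)*(-25) - 137 = -5*(-25) - 137 = 125 - 137 = -12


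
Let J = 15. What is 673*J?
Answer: 10095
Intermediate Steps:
673*J = 673*15 = 10095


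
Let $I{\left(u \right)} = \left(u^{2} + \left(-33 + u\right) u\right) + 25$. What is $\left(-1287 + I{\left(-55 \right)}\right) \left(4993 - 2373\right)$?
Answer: $17299860$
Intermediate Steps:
$I{\left(u \right)} = 25 + u^{2} + u \left(-33 + u\right)$ ($I{\left(u \right)} = \left(u^{2} + u \left(-33 + u\right)\right) + 25 = 25 + u^{2} + u \left(-33 + u\right)$)
$\left(-1287 + I{\left(-55 \right)}\right) \left(4993 - 2373\right) = \left(-1287 + \left(25 - -1815 + 2 \left(-55\right)^{2}\right)\right) \left(4993 - 2373\right) = \left(-1287 + \left(25 + 1815 + 2 \cdot 3025\right)\right) 2620 = \left(-1287 + \left(25 + 1815 + 6050\right)\right) 2620 = \left(-1287 + 7890\right) 2620 = 6603 \cdot 2620 = 17299860$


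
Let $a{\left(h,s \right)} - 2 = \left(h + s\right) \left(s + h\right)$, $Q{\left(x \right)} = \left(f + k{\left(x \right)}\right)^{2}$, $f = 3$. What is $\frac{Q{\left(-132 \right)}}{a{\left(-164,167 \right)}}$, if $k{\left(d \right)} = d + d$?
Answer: $\frac{68121}{11} \approx 6192.8$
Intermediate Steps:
$k{\left(d \right)} = 2 d$
$Q{\left(x \right)} = \left(3 + 2 x\right)^{2}$
$a{\left(h,s \right)} = 2 + \left(h + s\right)^{2}$ ($a{\left(h,s \right)} = 2 + \left(h + s\right) \left(s + h\right) = 2 + \left(h + s\right) \left(h + s\right) = 2 + \left(h + s\right)^{2}$)
$\frac{Q{\left(-132 \right)}}{a{\left(-164,167 \right)}} = \frac{\left(3 + 2 \left(-132\right)\right)^{2}}{2 + \left(-164 + 167\right)^{2}} = \frac{\left(3 - 264\right)^{2}}{2 + 3^{2}} = \frac{\left(-261\right)^{2}}{2 + 9} = \frac{68121}{11}$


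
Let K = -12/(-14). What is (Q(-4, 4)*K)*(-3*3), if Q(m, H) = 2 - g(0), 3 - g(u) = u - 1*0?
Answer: 54/7 ≈ 7.7143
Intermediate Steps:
g(u) = 3 - u (g(u) = 3 - (u - 1*0) = 3 - (u + 0) = 3 - u)
Q(m, H) = -1 (Q(m, H) = 2 - (3 - 1*0) = 2 - (3 + 0) = 2 - 1*3 = 2 - 3 = -1)
K = 6/7 (K = -12*(-1/14) = 6/7 ≈ 0.85714)
(Q(-4, 4)*K)*(-3*3) = (-1*6/7)*(-3*3) = -6/7*(-9) = 54/7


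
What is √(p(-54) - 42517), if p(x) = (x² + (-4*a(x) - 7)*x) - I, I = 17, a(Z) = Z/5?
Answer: 6*I*√28870/5 ≈ 203.89*I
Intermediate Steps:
a(Z) = Z/5 (a(Z) = Z*(⅕) = Z/5)
p(x) = -17 + x² + x*(-7 - 4*x/5) (p(x) = (x² + (-4*x/5 - 7)*x) - 1*17 = (x² + (-4*x/5 - 7)*x) - 17 = (x² + (-7 - 4*x/5)*x) - 17 = (x² + x*(-7 - 4*x/5)) - 17 = -17 + x² + x*(-7 - 4*x/5))
√(p(-54) - 42517) = √((-17 - 7*(-54) + (⅕)*(-54)²) - 42517) = √((-17 + 378 + (⅕)*2916) - 42517) = √((-17 + 378 + 2916/5) - 42517) = √(4721/5 - 42517) = √(-207864/5) = 6*I*√28870/5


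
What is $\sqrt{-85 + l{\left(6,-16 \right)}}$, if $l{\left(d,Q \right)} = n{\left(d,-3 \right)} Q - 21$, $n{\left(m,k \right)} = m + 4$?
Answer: $i \sqrt{266} \approx 16.31 i$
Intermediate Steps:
$n{\left(m,k \right)} = 4 + m$
$l{\left(d,Q \right)} = -21 + Q \left(4 + d\right)$ ($l{\left(d,Q \right)} = \left(4 + d\right) Q - 21 = Q \left(4 + d\right) - 21 = -21 + Q \left(4 + d\right)$)
$\sqrt{-85 + l{\left(6,-16 \right)}} = \sqrt{-85 - \left(21 + 16 \left(4 + 6\right)\right)} = \sqrt{-85 - 181} = \sqrt{-266} = i \sqrt{266}$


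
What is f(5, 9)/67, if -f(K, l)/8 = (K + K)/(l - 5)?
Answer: -20/67 ≈ -0.29851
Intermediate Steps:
f(K, l) = -16*K/(-5 + l) (f(K, l) = -8*(K + K)/(l - 5) = -8*2*K/(-5 + l) = -16*K/(-5 + l))
f(5, 9)/67 = -16*5/(-5 + 9)/67 = -16*5/4*(1/67) = -16*5*¼*(1/67) = -20*1/67 = -20/67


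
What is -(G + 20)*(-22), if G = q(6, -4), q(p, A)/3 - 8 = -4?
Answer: 704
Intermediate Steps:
q(p, A) = 12 (q(p, A) = 24 + 3*(-4) = 24 - 12 = 12)
G = 12
-(G + 20)*(-22) = -(12 + 20)*(-22) = -32*(-22) = -1*(-704) = 704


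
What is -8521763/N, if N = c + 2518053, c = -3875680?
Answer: 8521763/1357627 ≈ 6.2770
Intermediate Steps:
N = -1357627 (N = -3875680 + 2518053 = -1357627)
-8521763/N = -8521763/(-1357627) = -8521763*(-1/1357627) = 8521763/1357627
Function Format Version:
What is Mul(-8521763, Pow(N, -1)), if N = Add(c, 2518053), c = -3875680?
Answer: Rational(8521763, 1357627) ≈ 6.2770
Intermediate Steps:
N = -1357627 (N = Add(-3875680, 2518053) = -1357627)
Mul(-8521763, Pow(N, -1)) = Mul(-8521763, Pow(-1357627, -1)) = Mul(-8521763, Rational(-1, 1357627)) = Rational(8521763, 1357627)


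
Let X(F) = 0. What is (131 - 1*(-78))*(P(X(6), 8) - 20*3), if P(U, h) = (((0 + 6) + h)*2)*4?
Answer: 10868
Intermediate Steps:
P(U, h) = 48 + 8*h (P(U, h) = ((6 + h)*2)*4 = (12 + 2*h)*4 = 48 + 8*h)
(131 - 1*(-78))*(P(X(6), 8) - 20*3) = (131 - 1*(-78))*((48 + 8*8) - 20*3) = (131 + 78)*((48 + 64) - 60) = 209*(112 - 60) = 209*52 = 10868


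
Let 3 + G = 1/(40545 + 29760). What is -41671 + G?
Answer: -2929890569/70305 ≈ -41674.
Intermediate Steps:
G = -210914/70305 (G = -3 + 1/(40545 + 29760) = -3 + 1/70305 = -210914/70305 ≈ -3.0000)
-41671 + G = -41671 - 210914/70305 = -2929890569/70305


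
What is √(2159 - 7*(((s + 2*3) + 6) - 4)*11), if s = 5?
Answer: √1158 ≈ 34.029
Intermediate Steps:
√(2159 - 7*(((s + 2*3) + 6) - 4)*11) = √(2159 - 7*(((5 + 2*3) + 6) - 4)*11) = √(2159 - 7*(((5 + 6) + 6) - 4)*11) = √(2159 - 7*((11 + 6) - 4)*11) = √(2159 - 7*(17 - 4)*11) = √(2159 - 7*13*11) = √(2159 - 91*11) = √(2159 - 1001) = √1158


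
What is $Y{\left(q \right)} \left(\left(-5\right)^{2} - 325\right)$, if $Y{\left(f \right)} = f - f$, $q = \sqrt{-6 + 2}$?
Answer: $0$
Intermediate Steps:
$q = 2 i$ ($q = \sqrt{-4} = 2 i \approx 2.0 i$)
$Y{\left(f \right)} = 0$
$Y{\left(q \right)} \left(\left(-5\right)^{2} - 325\right) = 0 \left(\left(-5\right)^{2} - 325\right) = 0 \left(25 - 325\right) = 0 \left(-300\right) = 0$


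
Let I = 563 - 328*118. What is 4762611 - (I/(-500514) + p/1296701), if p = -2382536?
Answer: 441573809566864931/92716714902 ≈ 4.7626e+6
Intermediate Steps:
I = -38141 (I = 563 - 38704 = -38141)
4762611 - (I/(-500514) + p/1296701) = 4762611 - (-38141/(-500514) - 2382536/1296701) = 4762611 - (-38141*(-1/500514) - 2382536*1/1296701) = 4762611 - (38141/500514 - 2382536/1296701) = 4762611 - 1*(-163290735809/92716714902) = 4762611 + 163290735809/92716714902 = 441573809566864931/92716714902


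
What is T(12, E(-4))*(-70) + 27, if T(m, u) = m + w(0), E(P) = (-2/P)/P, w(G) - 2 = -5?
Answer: -603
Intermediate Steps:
w(G) = -3 (w(G) = 2 - 5 = -3)
E(P) = -2/P²
T(m, u) = -3 + m (T(m, u) = m - 3 = -3 + m)
T(12, E(-4))*(-70) + 27 = (-3 + 12)*(-70) + 27 = 9*(-70) + 27 = -630 + 27 = -603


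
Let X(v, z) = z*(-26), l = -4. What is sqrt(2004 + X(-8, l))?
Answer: 2*sqrt(527) ≈ 45.913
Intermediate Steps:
X(v, z) = -26*z
sqrt(2004 + X(-8, l)) = sqrt(2004 - 26*(-4)) = sqrt(2004 + 104) = sqrt(2108) = 2*sqrt(527)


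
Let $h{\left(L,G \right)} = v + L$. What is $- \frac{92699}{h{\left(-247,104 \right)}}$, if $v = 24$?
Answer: $\frac{92699}{223} \approx 415.69$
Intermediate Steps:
$h{\left(L,G \right)} = 24 + L$
$- \frac{92699}{h{\left(-247,104 \right)}} = - \frac{92699}{24 - 247} = - \frac{92699}{-223} = \left(-92699\right) \left(- \frac{1}{223}\right) = \frac{92699}{223}$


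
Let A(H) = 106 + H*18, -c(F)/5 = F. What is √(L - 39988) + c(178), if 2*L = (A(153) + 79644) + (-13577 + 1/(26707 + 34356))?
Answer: -890 + I*√20599147703209/61063 ≈ -890.0 + 74.327*I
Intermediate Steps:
c(F) = -5*F
A(H) = 106 + 18*H
L = 2104444701/61063 (L = (((106 + 18*153) + 79644) + (-13577 + 1/(26707 + 34356)))/2 = (((106 + 2754) + 79644) + (-13577 + 1/61063))/2 = ((2860 + 79644) + (-13577 + 1/61063))/2 = (82504 - 829052350/61063)/2 = (½)*(4208889402/61063) = 2104444701/61063 ≈ 34464.)
√(L - 39988) + c(178) = √(2104444701/61063 - 39988) - 5*178 = √(-337342543/61063) - 890 = I*√20599147703209/61063 - 890 = -890 + I*√20599147703209/61063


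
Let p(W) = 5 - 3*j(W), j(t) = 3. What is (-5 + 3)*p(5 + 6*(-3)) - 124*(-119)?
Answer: 14764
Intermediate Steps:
p(W) = -4 (p(W) = 5 - 3*3 = 5 - 9 = -4)
(-5 + 3)*p(5 + 6*(-3)) - 124*(-119) = (-5 + 3)*(-4) - 124*(-119) = -2*(-4) + 14756 = 8 + 14756 = 14764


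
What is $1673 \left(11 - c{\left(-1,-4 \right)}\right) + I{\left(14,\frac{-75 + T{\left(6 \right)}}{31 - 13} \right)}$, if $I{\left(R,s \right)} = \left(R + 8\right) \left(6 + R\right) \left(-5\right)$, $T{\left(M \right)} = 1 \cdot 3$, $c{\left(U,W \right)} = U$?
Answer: $17876$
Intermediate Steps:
$T{\left(M \right)} = 3$
$I{\left(R,s \right)} = \left(-30 - 5 R\right) \left(8 + R\right)$ ($I{\left(R,s \right)} = \left(8 + R\right) \left(-30 - 5 R\right) = \left(-30 - 5 R\right) \left(8 + R\right)$)
$1673 \left(11 - c{\left(-1,-4 \right)}\right) + I{\left(14,\frac{-75 + T{\left(6 \right)}}{31 - 13} \right)} = 1673 \left(11 - -1\right) - \left(1220 + 980\right) = 1673 \left(11 + 1\right) - 2200 = 1673 \cdot 12 - 2200 = 20076 - 2200 = 17876$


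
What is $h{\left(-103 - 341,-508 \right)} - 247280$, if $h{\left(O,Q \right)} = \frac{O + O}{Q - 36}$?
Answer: $- \frac{16814929}{68} \approx -2.4728 \cdot 10^{5}$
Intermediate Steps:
$h{\left(O,Q \right)} = \frac{2 O}{-36 + Q}$
$h{\left(-103 - 341,-508 \right)} - 247280 = \frac{2 \left(-103 - 341\right)}{-36 - 508} - 247280 = 2 \left(-444\right) \frac{1}{-544} - 247280 = 2 \left(-444\right) \left(- \frac{1}{544}\right) - 247280 = \frac{111}{68} - 247280 = - \frac{16814929}{68}$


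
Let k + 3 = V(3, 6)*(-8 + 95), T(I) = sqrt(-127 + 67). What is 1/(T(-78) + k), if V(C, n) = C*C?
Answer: 13/10141 - I*sqrt(15)/304230 ≈ 0.0012819 - 1.273e-5*I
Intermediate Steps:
V(C, n) = C**2
T(I) = 2*I*sqrt(15) (T(I) = sqrt(-60) = 2*I*sqrt(15))
k = 780 (k = -3 + 3**2*(-8 + 95) = -3 + 9*87 = -3 + 783 = 780)
1/(T(-78) + k) = 1/(2*I*sqrt(15) + 780) = 1/(780 + 2*I*sqrt(15))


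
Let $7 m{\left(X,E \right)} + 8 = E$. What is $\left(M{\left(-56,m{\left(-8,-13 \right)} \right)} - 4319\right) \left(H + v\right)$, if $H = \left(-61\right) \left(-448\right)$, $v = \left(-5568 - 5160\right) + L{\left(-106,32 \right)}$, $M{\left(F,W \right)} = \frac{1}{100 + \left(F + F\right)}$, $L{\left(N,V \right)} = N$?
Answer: $- \frac{142477921}{2} \approx -7.1239 \cdot 10^{7}$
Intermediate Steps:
$m{\left(X,E \right)} = - \frac{8}{7} + \frac{E}{7}$
$M{\left(F,W \right)} = \frac{1}{100 + 2 F}$
$v = -10834$ ($v = \left(-5568 - 5160\right) - 106 = -10728 - 106 = -10834$)
$H = 27328$
$\left(M{\left(-56,m{\left(-8,-13 \right)} \right)} - 4319\right) \left(H + v\right) = \left(\frac{1}{2 \left(50 - 56\right)} - 4319\right) \left(27328 - 10834\right) = \left(\frac{1}{2 \left(-6\right)} - 4319\right) 16494 = \left(\frac{1}{2} \left(- \frac{1}{6}\right) - 4319\right) 16494 = \left(- \frac{1}{12} - 4319\right) 16494 = \left(- \frac{51829}{12}\right) 16494 = - \frac{142477921}{2}$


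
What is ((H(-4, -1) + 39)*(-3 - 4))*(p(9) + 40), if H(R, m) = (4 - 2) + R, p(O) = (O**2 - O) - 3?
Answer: -28231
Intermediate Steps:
p(O) = -3 + O**2 - O
H(R, m) = 2 + R
((H(-4, -1) + 39)*(-3 - 4))*(p(9) + 40) = (((2 - 4) + 39)*(-3 - 4))*((-3 + 9**2 - 1*9) + 40) = ((-2 + 39)*(-7))*((-3 + 81 - 9) + 40) = (37*(-7))*(69 + 40) = -259*109 = -28231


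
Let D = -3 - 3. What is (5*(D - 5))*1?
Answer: -55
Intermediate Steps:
D = -6
(5*(D - 5))*1 = (5*(-6 - 5))*1 = (5*(-11))*1 = -55*1 = -55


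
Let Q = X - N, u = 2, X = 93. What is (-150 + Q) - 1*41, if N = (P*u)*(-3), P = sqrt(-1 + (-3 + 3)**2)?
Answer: -98 + 6*I ≈ -98.0 + 6.0*I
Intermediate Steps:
P = I (P = sqrt(-1 + 0**2) = sqrt(-1 + 0) = sqrt(-1) = I ≈ 1.0*I)
N = -6*I (N = (I*2)*(-3) = (2*I)*(-3) = -6*I ≈ -6.0*I)
Q = 93 + 6*I (Q = 93 - (-6)*I = 93 + 6*I ≈ 93.0 + 6.0*I)
(-150 + Q) - 1*41 = (-150 + (93 + 6*I)) - 1*41 = (-57 + 6*I) - 41 = -98 + 6*I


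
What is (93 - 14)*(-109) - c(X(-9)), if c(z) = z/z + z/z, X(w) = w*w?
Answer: -8613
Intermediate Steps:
X(w) = w²
c(z) = 2 (c(z) = 1 + 1 = 2)
(93 - 14)*(-109) - c(X(-9)) = (93 - 14)*(-109) - 1*2 = 79*(-109) - 2 = -8611 - 2 = -8613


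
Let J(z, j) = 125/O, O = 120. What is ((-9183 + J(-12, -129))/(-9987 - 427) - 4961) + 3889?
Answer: -267711025/249936 ≈ -1071.1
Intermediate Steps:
J(z, j) = 25/24 (J(z, j) = 125/120 = 125*(1/120) = 25/24)
((-9183 + J(-12, -129))/(-9987 - 427) - 4961) + 3889 = ((-9183 + 25/24)/(-9987 - 427) - 4961) + 3889 = (-220367/24/(-10414) - 4961) + 3889 = (-220367/24*(-1/10414) - 4961) + 3889 = (220367/249936 - 4961) + 3889 = -1239712129/249936 + 3889 = -267711025/249936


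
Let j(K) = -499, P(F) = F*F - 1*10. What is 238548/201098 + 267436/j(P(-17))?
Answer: -26830904638/50173951 ≈ -534.76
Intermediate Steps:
P(F) = -10 + F² (P(F) = F² - 10 = -10 + F²)
238548/201098 + 267436/j(P(-17)) = 238548/201098 + 267436/(-499) = 238548*(1/201098) + 267436*(-1/499) = 119274/100549 - 267436/499 = -26830904638/50173951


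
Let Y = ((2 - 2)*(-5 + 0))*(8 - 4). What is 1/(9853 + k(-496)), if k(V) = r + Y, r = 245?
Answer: 1/10098 ≈ 9.9030e-5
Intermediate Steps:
Y = 0 (Y = (0*(-5))*4 = 0*4 = 0)
k(V) = 245 (k(V) = 245 + 0 = 245)
1/(9853 + k(-496)) = 1/(9853 + 245) = 1/10098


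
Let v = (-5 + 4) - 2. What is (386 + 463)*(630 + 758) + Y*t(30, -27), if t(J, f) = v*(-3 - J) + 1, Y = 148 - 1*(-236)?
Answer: 1216812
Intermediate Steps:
v = -3 (v = -1 - 2 = -3)
Y = 384 (Y = 148 + 236 = 384)
t(J, f) = 10 + 3*J (t(J, f) = -3*(-3 - J) + 1 = (9 + 3*J) + 1 = 10 + 3*J)
(386 + 463)*(630 + 758) + Y*t(30, -27) = (386 + 463)*(630 + 758) + 384*(10 + 3*30) = 849*1388 + 384*(10 + 90) = 1178412 + 384*100 = 1178412 + 38400 = 1216812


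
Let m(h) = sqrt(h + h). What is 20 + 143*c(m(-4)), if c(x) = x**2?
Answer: -1124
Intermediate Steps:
m(h) = sqrt(2)*sqrt(h) (m(h) = sqrt(2*h) = sqrt(2)*sqrt(h))
20 + 143*c(m(-4)) = 20 + 143*(sqrt(2)*sqrt(-4))**2 = 20 + 143*(sqrt(2)*(2*I))**2 = 20 + 143*(2*I*sqrt(2))**2 = 20 + 143*(-8) = 20 - 1144 = -1124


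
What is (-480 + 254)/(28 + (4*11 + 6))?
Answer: -113/39 ≈ -2.8974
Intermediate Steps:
(-480 + 254)/(28 + (4*11 + 6)) = -226/(28 + (44 + 6)) = -226/(28 + 50) = -226/78 = -226*1/78 = -113/39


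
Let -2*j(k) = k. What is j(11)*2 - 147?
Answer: -158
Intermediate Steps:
j(k) = -k/2
j(11)*2 - 147 = -½*11*2 - 147 = -11/2*2 - 147 = -11 - 147 = -158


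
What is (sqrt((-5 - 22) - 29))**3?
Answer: -112*I*sqrt(14) ≈ -419.07*I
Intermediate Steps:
(sqrt((-5 - 22) - 29))**3 = (sqrt(-27 - 29))**3 = (sqrt(-56))**3 = (2*I*sqrt(14))**3 = -112*I*sqrt(14)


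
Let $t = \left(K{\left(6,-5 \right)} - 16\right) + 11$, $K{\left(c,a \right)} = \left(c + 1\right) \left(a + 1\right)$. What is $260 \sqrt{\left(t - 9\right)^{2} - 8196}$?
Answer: $1040 i \sqrt{402} \approx 20852.0 i$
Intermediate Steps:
$K{\left(c,a \right)} = \left(1 + a\right) \left(1 + c\right)$ ($K{\left(c,a \right)} = \left(1 + c\right) \left(1 + a\right) = \left(1 + a\right) \left(1 + c\right)$)
$t = -33$ ($t = \left(\left(1 - 5 + 6 - 30\right) - 16\right) + 11 = \left(-28 - 16\right) + 11 = -44 + 11 = -33$)
$260 \sqrt{\left(t - 9\right)^{2} - 8196} = 260 \sqrt{\left(-33 - 9\right)^{2} - 8196} = 260 \sqrt{\left(-42\right)^{2} - 8196} = 260 \sqrt{1764 - 8196} = 260 \sqrt{-6432} = 260 \cdot 4 i \sqrt{402} = 1040 i \sqrt{402}$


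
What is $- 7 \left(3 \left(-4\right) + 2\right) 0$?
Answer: $0$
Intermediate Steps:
$- 7 \left(3 \left(-4\right) + 2\right) 0 = - 7 \left(-12 + 2\right) 0 = \left(-7\right) \left(-10\right) 0 = 70 \cdot 0 = 0$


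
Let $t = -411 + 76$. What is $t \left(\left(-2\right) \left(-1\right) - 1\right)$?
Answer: $-335$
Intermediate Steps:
$t = -335$
$t \left(\left(-2\right) \left(-1\right) - 1\right) = - 335 \left(\left(-2\right) \left(-1\right) - 1\right) = - 335 \left(2 - 1\right) = \left(-335\right) 1 = -335$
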